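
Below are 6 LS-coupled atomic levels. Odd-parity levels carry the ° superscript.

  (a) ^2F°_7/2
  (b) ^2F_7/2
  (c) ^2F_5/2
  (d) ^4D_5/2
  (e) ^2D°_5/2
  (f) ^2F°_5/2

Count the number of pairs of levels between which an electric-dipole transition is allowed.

6

(a)–(b): allowed.
(a)–(c): allowed.
(a)–(d): forbidden (ΔS).
(a)–(e): forbidden (parity).
(a)–(f): forbidden (parity).
(b)–(c): forbidden (parity).
(b)–(d): forbidden (parity, ΔS).
(b)–(e): allowed.
(b)–(f): allowed.
(c)–(d): forbidden (parity, ΔS).
(c)–(e): allowed.
(c)–(f): allowed.
(d)–(e): forbidden (ΔS).
(d)–(f): forbidden (ΔS).
(e)–(f): forbidden (parity).
Allowed pairs: 6 of 15.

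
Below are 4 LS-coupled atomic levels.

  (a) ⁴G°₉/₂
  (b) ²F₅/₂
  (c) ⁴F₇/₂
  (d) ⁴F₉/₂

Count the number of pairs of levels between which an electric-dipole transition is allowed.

(a)–(b): forbidden (ΔS, ΔJ).
(a)–(c): allowed.
(a)–(d): allowed.
(b)–(c): forbidden (parity, ΔS).
(b)–(d): forbidden (parity, ΔS, ΔJ).
(c)–(d): forbidden (parity).
Allowed pairs: 2 of 6.

2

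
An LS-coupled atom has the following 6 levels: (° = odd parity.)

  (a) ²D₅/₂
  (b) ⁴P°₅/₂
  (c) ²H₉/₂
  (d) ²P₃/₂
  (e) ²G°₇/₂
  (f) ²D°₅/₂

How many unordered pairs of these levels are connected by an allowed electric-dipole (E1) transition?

(a)–(b): forbidden (ΔS).
(a)–(c): forbidden (parity, ΔL, ΔJ).
(a)–(d): forbidden (parity).
(a)–(e): forbidden (ΔL).
(a)–(f): allowed.
(b)–(c): forbidden (ΔS, ΔL, ΔJ).
(b)–(d): forbidden (ΔS).
(b)–(e): forbidden (parity, ΔS, ΔL).
(b)–(f): forbidden (parity, ΔS).
(c)–(d): forbidden (parity, ΔL, ΔJ).
(c)–(e): allowed.
(c)–(f): forbidden (ΔL, ΔJ).
(d)–(e): forbidden (ΔL, ΔJ).
(d)–(f): allowed.
(e)–(f): forbidden (parity, ΔL).
Allowed pairs: 3 of 15.

3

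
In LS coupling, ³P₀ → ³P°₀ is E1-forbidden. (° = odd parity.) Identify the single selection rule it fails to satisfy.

Reading off the term symbols: S 1→1, L 1→1, J 0→0, parity even→odd.
Parity must change: even → odd — ✓.
ΔS = 0: S: 1 → 1 — ✓.
ΔL = 0, ±1 (not L=0↔0): L: 1 → 1, ΔL = +0 — ✓.
ΔJ = 0, ±1 (not J=0↔0): J: 0 → 0, ΔJ = +0 — ✗.

the J=0 ↔ J=0 exclusion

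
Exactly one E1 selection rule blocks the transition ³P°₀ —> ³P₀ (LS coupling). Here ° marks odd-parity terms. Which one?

the J=0 ↔ J=0 exclusion

ΔJ = 0, ±1 (not J=0↔0): J: 0 → 0, ΔJ = +0 — ✗.
ΔL = 0, ±1 (not L=0↔0): L: 1 → 1, ΔL = +0 — ✓.
ΔS = 0: S: 1 → 1 — ✓.
Parity must change: odd → even — ✓.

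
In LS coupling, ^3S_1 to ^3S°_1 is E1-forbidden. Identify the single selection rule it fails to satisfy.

the L=0 ↔ L=0 exclusion

Initial level: S=1, L=0, J=1, parity even. Final level: S=1, L=0, J=1, parity odd.
Parity must change: even → odd — passes.
ΔS = 0: S: 1 → 1 — passes.
ΔL = 0, ±1 (not L=0↔0): L: 0 → 0, ΔL = +0 — fails.
ΔJ = 0, ±1 (not J=0↔0): J: 1 → 1, ΔJ = +0 — passes.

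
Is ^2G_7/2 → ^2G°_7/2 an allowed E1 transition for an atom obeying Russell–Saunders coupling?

allowed

Initial level: S=1/2, L=4, J=7/2, parity even. Final level: S=1/2, L=4, J=7/2, parity odd.
Parity must change: even → odd — satisfied.
ΔS = 0: S: 1/2 → 1/2 — satisfied.
ΔL = 0, ±1 (not L=0↔0): L: 4 → 4, ΔL = +0 — satisfied.
ΔJ = 0, ±1 (not J=0↔0): J: 7/2 → 7/2, ΔJ = +0 — satisfied.
All four E1 rules are satisfied.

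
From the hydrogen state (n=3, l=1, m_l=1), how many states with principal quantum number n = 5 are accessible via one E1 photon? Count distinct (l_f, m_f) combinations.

4

E1 requires Δl = ±1, so l_f ∈ {0, 2}; with 0 ≤ l_f ≤ n_f−1 = 4, the allowed l_f values are {0, 2}.
For l_f = 0: m_f ∈ {m_i−1, m_i, m_i+1} ∩ [−0, 0] = {0} → 1 state.
For l_f = 2: m_f ∈ {m_i−1, m_i, m_i+1} ∩ [−2, 2] = {0, 1, 2} → 3 states.
Total: 4.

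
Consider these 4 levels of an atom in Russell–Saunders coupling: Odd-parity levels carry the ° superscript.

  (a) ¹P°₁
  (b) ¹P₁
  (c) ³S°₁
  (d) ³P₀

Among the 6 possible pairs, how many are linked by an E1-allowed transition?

2

(a)–(b): allowed.
(a)–(c): forbidden (parity, ΔS).
(a)–(d): forbidden (ΔS).
(b)–(c): forbidden (ΔS).
(b)–(d): forbidden (parity, ΔS).
(c)–(d): allowed.
Allowed pairs: 2 of 6.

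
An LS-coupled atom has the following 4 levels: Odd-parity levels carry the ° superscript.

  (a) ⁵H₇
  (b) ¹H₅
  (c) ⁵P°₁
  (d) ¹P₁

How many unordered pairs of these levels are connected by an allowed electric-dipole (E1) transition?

0

(a)–(b): forbidden (parity, ΔS, ΔJ).
(a)–(c): forbidden (ΔL, ΔJ).
(a)–(d): forbidden (parity, ΔS, ΔL, ΔJ).
(b)–(c): forbidden (ΔS, ΔL, ΔJ).
(b)–(d): forbidden (parity, ΔL, ΔJ).
(c)–(d): forbidden (ΔS).
Allowed pairs: 0 of 6.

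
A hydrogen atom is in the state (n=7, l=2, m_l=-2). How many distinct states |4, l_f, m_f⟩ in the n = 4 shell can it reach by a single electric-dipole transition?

E1 requires Δl = ±1, so l_f ∈ {1, 3}; with 0 ≤ l_f ≤ n_f−1 = 3, the allowed l_f values are {1, 3}.
For l_f = 1: m_f ∈ {m_i−1, m_i, m_i+1} ∩ [−1, 1] = {-1} → 1 state.
For l_f = 3: m_f ∈ {m_i−1, m_i, m_i+1} ∩ [−3, 3] = {-3, -2, -1} → 3 states.
Total: 4.

4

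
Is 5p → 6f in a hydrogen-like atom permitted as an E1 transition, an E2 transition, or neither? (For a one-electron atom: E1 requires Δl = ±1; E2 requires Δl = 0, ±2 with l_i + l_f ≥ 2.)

Δl = 3 − 1 = +2; l_i + l_f = 4.
E1 (Δl = ±1): not satisfied.
E2 (Δl = 0,±2, l_i+l_f ≥ 2): satisfied.

E2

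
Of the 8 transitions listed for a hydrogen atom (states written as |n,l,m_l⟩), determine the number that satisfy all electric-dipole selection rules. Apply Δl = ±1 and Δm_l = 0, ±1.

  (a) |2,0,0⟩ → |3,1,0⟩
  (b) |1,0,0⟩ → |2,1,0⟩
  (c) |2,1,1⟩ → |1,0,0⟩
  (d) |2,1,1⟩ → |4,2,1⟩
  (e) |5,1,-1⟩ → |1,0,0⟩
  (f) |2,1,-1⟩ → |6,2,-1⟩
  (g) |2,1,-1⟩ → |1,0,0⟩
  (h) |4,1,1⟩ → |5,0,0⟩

8

(a) allowed
(b) allowed
(c) allowed
(d) allowed
(e) allowed
(f) allowed
(g) allowed
(h) allowed
Total allowed: 8 of 8.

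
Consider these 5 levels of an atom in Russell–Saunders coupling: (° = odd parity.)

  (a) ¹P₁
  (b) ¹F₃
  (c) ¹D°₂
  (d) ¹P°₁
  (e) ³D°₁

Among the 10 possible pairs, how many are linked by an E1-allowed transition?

3

(a)–(b): forbidden (parity, ΔL, ΔJ).
(a)–(c): allowed.
(a)–(d): allowed.
(a)–(e): forbidden (ΔS).
(b)–(c): allowed.
(b)–(d): forbidden (ΔL, ΔJ).
(b)–(e): forbidden (ΔS, ΔJ).
(c)–(d): forbidden (parity).
(c)–(e): forbidden (parity, ΔS).
(d)–(e): forbidden (parity, ΔS).
Allowed pairs: 3 of 10.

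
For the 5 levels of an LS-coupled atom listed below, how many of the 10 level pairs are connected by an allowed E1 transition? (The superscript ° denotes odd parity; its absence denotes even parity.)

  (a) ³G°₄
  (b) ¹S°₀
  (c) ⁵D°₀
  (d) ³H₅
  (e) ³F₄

(a)–(b): forbidden (parity, ΔS, ΔL, ΔJ).
(a)–(c): forbidden (parity, ΔS, ΔL, ΔJ).
(a)–(d): allowed.
(a)–(e): allowed.
(b)–(c): forbidden (parity, ΔS, ΔL, ΔJ).
(b)–(d): forbidden (ΔS, ΔL, ΔJ).
(b)–(e): forbidden (ΔS, ΔL, ΔJ).
(c)–(d): forbidden (ΔS, ΔL, ΔJ).
(c)–(e): forbidden (ΔS, ΔJ).
(d)–(e): forbidden (parity, ΔL).
Allowed pairs: 2 of 10.

2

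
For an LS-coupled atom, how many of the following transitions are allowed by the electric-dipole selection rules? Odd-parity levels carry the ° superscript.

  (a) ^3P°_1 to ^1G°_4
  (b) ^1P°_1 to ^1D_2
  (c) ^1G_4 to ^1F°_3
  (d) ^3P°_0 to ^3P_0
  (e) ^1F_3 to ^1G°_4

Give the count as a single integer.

3

(a) forbidden (parity, ΔS, ΔL, ΔJ fail)
(b) allowed
(c) allowed
(d) forbidden (ΔJ fails)
(e) allowed
Total allowed: 3 of 5.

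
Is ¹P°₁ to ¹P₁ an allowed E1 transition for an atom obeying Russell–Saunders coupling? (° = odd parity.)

ΔJ = 0, ±1 (not J=0↔0): J: 1 → 1, ΔJ = +0 — satisfied.
ΔL = 0, ±1 (not L=0↔0): L: 1 → 1, ΔL = +0 — satisfied.
Parity must change: odd → even — satisfied.
ΔS = 0: S: 0 → 0 — satisfied.
All four E1 rules are satisfied.

allowed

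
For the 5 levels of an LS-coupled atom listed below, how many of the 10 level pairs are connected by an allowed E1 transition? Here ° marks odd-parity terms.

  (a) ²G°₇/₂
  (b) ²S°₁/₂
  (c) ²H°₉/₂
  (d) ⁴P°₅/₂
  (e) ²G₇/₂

2

(a)–(b): forbidden (parity, ΔL, ΔJ).
(a)–(c): forbidden (parity).
(a)–(d): forbidden (parity, ΔS, ΔL).
(a)–(e): allowed.
(b)–(c): forbidden (parity, ΔL, ΔJ).
(b)–(d): forbidden (parity, ΔS, ΔJ).
(b)–(e): forbidden (ΔL, ΔJ).
(c)–(d): forbidden (parity, ΔS, ΔL, ΔJ).
(c)–(e): allowed.
(d)–(e): forbidden (ΔS, ΔL).
Allowed pairs: 2 of 10.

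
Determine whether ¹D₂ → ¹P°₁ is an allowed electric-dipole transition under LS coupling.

ΔS = 0: S: 0 → 0 — satisfied.
Parity must change: even → odd — satisfied.
ΔL = 0, ±1 (not L=0↔0): L: 2 → 1, ΔL = -1 — satisfied.
ΔJ = 0, ±1 (not J=0↔0): J: 2 → 1, ΔJ = -1 — satisfied.
All four E1 rules are satisfied.

allowed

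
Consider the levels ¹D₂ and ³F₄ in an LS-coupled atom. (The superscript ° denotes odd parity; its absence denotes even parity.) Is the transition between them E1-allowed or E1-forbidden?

Initial level: S=0, L=2, J=2, parity even. Final level: S=1, L=3, J=4, parity even.
ΔL = 0, ±1 (not L=0↔0): L: 2 → 3, ΔL = +1 — passes.
ΔS = 0: S: 0 → 1 — fails.
ΔJ = 0, ±1 (not J=0↔0): J: 2 → 4, ΔJ = +2 — fails.
Parity must change: even → even — fails.
Rule(s) violated: parity, ΔS, ΔJ.

forbidden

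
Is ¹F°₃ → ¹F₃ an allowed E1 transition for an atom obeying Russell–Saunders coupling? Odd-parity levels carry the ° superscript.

Parity must change: odd → even — ok.
ΔJ = 0, ±1 (not J=0↔0): J: 3 → 3, ΔJ = +0 — ok.
ΔS = 0: S: 0 → 0 — ok.
ΔL = 0, ±1 (not L=0↔0): L: 3 → 3, ΔL = +0 — ok.
All four E1 rules are satisfied.

allowed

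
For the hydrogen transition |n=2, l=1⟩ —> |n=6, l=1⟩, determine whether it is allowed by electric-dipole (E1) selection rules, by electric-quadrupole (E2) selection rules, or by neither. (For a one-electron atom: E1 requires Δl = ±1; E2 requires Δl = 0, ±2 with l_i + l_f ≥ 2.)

Δl = 1 − 1 = +0; l_i + l_f = 2.
E1 (Δl = ±1): not satisfied.
E2 (Δl = 0,±2, l_i+l_f ≥ 2): satisfied.

E2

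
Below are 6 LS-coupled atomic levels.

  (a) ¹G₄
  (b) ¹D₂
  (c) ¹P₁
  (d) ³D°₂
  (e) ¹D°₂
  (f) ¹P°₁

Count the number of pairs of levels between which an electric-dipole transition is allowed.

(a)–(b): forbidden (parity, ΔL, ΔJ).
(a)–(c): forbidden (parity, ΔL, ΔJ).
(a)–(d): forbidden (ΔS, ΔL, ΔJ).
(a)–(e): forbidden (ΔL, ΔJ).
(a)–(f): forbidden (ΔL, ΔJ).
(b)–(c): forbidden (parity).
(b)–(d): forbidden (ΔS).
(b)–(e): allowed.
(b)–(f): allowed.
(c)–(d): forbidden (ΔS).
(c)–(e): allowed.
(c)–(f): allowed.
(d)–(e): forbidden (parity, ΔS).
(d)–(f): forbidden (parity, ΔS).
(e)–(f): forbidden (parity).
Allowed pairs: 4 of 15.

4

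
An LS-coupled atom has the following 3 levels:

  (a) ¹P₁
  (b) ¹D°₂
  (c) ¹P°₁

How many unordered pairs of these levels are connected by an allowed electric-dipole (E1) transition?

2

(a)–(b): allowed.
(a)–(c): allowed.
(b)–(c): forbidden (parity).
Allowed pairs: 2 of 3.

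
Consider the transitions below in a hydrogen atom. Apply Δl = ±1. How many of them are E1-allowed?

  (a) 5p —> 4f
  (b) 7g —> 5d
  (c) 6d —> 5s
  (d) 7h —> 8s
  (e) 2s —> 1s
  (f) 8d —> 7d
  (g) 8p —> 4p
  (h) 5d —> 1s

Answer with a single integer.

(a) forbidden — Δl = +2 (E1 requires Δl = ±1)
(b) forbidden — Δl = -2 (E1 requires Δl = ±1)
(c) forbidden — Δl = -2 (E1 requires Δl = ±1)
(d) forbidden — Δl = -5 (E1 requires Δl = ±1)
(e) forbidden — Δl = +0 (E1 requires Δl = ±1)
(f) forbidden — Δl = +0 (E1 requires Δl = ±1)
(g) forbidden — Δl = +0 (E1 requires Δl = ±1)
(h) forbidden — Δl = -2 (E1 requires Δl = ±1)
Total allowed: 0 of 8.

0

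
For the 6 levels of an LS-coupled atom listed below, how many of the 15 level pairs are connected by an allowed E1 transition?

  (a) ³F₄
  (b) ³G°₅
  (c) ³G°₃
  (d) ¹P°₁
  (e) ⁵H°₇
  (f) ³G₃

(a)–(b): allowed.
(a)–(c): allowed.
(a)–(d): forbidden (ΔS, ΔL, ΔJ).
(a)–(e): forbidden (ΔS, ΔL, ΔJ).
(a)–(f): forbidden (parity).
(b)–(c): forbidden (parity, ΔJ).
(b)–(d): forbidden (parity, ΔS, ΔL, ΔJ).
(b)–(e): forbidden (parity, ΔS, ΔJ).
(b)–(f): forbidden (ΔJ).
(c)–(d): forbidden (parity, ΔS, ΔL, ΔJ).
(c)–(e): forbidden (parity, ΔS, ΔJ).
(c)–(f): allowed.
(d)–(e): forbidden (parity, ΔS, ΔL, ΔJ).
(d)–(f): forbidden (ΔS, ΔL, ΔJ).
(e)–(f): forbidden (ΔS, ΔJ).
Allowed pairs: 3 of 15.

3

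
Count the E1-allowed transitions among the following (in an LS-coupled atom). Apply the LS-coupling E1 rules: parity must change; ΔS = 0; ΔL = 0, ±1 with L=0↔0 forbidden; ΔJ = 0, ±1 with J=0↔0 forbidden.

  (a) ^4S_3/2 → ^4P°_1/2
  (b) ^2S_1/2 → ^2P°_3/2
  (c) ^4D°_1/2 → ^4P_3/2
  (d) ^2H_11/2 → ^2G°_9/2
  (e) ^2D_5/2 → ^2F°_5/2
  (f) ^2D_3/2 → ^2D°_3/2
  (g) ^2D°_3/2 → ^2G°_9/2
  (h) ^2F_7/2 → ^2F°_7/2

7

(a) allowed
(b) allowed
(c) allowed
(d) allowed
(e) allowed
(f) allowed
(g) forbidden (parity, ΔL, ΔJ fail)
(h) allowed
Total allowed: 7 of 8.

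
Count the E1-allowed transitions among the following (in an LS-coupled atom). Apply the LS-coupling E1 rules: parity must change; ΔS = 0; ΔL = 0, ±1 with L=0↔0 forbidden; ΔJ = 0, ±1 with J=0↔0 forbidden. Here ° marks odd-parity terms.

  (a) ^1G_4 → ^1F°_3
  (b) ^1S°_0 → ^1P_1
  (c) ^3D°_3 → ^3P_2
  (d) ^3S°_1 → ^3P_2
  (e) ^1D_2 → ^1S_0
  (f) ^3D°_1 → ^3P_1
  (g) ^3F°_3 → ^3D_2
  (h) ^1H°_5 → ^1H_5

(a) allowed
(b) allowed
(c) allowed
(d) allowed
(e) forbidden (parity, ΔL, ΔJ fail)
(f) allowed
(g) allowed
(h) allowed
Total allowed: 7 of 8.

7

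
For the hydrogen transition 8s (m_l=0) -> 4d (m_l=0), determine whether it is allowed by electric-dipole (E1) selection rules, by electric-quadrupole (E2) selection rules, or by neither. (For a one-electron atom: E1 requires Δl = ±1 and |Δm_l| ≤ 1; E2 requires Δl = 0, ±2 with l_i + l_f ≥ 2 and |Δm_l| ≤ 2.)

Δl = 2 − 0 = +2; l_i + l_f = 2.
Δm_l = +0.
E1 (Δl = ±1, |Δm_l| ≤ 1): not satisfied.
E2 (Δl = 0,±2, l_i+l_f ≥ 2, |Δm_l| ≤ 2): satisfied.

E2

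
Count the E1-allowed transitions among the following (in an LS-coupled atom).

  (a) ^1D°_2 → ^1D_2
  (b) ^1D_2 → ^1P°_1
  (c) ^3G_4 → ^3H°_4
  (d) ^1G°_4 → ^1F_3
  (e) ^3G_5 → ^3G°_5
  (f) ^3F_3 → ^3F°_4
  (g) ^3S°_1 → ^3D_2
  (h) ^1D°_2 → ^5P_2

(a) allowed
(b) allowed
(c) allowed
(d) allowed
(e) allowed
(f) allowed
(g) forbidden (ΔL fails)
(h) forbidden (ΔS fails)
Total allowed: 6 of 8.

6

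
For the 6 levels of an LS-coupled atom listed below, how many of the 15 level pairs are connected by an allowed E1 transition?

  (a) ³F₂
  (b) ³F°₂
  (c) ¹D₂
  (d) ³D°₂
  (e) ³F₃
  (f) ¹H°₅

4

(a)–(b): allowed.
(a)–(c): forbidden (parity, ΔS).
(a)–(d): allowed.
(a)–(e): forbidden (parity).
(a)–(f): forbidden (ΔS, ΔL, ΔJ).
(b)–(c): forbidden (ΔS).
(b)–(d): forbidden (parity).
(b)–(e): allowed.
(b)–(f): forbidden (parity, ΔS, ΔL, ΔJ).
(c)–(d): forbidden (ΔS).
(c)–(e): forbidden (parity, ΔS).
(c)–(f): forbidden (ΔL, ΔJ).
(d)–(e): allowed.
(d)–(f): forbidden (parity, ΔS, ΔL, ΔJ).
(e)–(f): forbidden (ΔS, ΔL, ΔJ).
Allowed pairs: 4 of 15.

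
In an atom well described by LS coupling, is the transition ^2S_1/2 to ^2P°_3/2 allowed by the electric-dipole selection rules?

ΔS = 0: S: 1/2 → 1/2 — passes.
Parity must change: even → odd — passes.
ΔJ = 0, ±1 (not J=0↔0): J: 1/2 → 3/2, ΔJ = +1 — passes.
ΔL = 0, ±1 (not L=0↔0): L: 0 → 1, ΔL = +1 — passes.
All four E1 rules are satisfied.

allowed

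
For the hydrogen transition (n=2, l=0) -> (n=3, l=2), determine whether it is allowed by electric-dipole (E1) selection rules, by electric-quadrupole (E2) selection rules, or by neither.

Δl = 2 − 0 = +2; l_i + l_f = 2.
E1 (Δl = ±1): not satisfied.
E2 (Δl = 0,±2, l_i+l_f ≥ 2): satisfied.

E2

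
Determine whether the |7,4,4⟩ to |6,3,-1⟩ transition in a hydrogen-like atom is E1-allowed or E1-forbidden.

forbidden

Initial l = 4, final l = 3, so Δl = -1. E1 requires Δl = ±1: passes.
Δm_l = -1 − (4) = -5. E1 requires Δm_l = 0, ±1: fails.
The transition is electric-dipole forbidden.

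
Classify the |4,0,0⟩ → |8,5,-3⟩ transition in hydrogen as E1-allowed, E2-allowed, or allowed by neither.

Δl = 5 − 0 = +5; l_i + l_f = 5.
Δm_l = -3.
E1 (Δl = ±1, |Δm_l| ≤ 1): not satisfied.
E2 (Δl = 0,±2, l_i+l_f ≥ 2, |Δm_l| ≤ 2): not satisfied.

neither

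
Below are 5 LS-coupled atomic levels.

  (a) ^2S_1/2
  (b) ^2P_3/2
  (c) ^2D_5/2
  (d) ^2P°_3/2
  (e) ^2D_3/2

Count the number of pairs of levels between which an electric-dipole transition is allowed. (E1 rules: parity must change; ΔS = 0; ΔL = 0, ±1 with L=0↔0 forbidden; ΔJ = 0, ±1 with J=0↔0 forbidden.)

(a)–(b): forbidden (parity).
(a)–(c): forbidden (parity, ΔL, ΔJ).
(a)–(d): allowed.
(a)–(e): forbidden (parity, ΔL).
(b)–(c): forbidden (parity).
(b)–(d): allowed.
(b)–(e): forbidden (parity).
(c)–(d): allowed.
(c)–(e): forbidden (parity).
(d)–(e): allowed.
Allowed pairs: 4 of 10.

4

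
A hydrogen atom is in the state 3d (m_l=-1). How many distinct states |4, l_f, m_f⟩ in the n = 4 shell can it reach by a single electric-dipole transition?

5

E1 requires Δl = ±1, so l_f ∈ {1, 3}; with 0 ≤ l_f ≤ n_f−1 = 3, the allowed l_f values are {1, 3}.
For l_f = 1: m_f ∈ {m_i−1, m_i, m_i+1} ∩ [−1, 1] = {-1, 0} → 2 states.
For l_f = 3: m_f ∈ {m_i−1, m_i, m_i+1} ∩ [−3, 3] = {-2, -1, 0} → 3 states.
Total: 5.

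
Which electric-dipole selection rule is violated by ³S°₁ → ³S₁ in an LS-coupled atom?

Initial level: S=1, L=0, J=1, parity odd. Final level: S=1, L=0, J=1, parity even.
ΔL = 0, ±1 (not L=0↔0): L: 0 → 0, ΔL = +0 — violated.
ΔJ = 0, ±1 (not J=0↔0): J: 1 → 1, ΔJ = +0 — satisfied.
ΔS = 0: S: 1 → 1 — satisfied.
Parity must change: odd → even — satisfied.

the L=0 ↔ L=0 exclusion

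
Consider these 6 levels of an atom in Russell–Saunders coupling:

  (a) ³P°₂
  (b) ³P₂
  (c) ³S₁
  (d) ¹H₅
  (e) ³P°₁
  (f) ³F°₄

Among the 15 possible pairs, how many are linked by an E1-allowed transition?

4

(a)–(b): allowed.
(a)–(c): allowed.
(a)–(d): forbidden (ΔS, ΔL, ΔJ).
(a)–(e): forbidden (parity).
(a)–(f): forbidden (parity, ΔL, ΔJ).
(b)–(c): forbidden (parity).
(b)–(d): forbidden (parity, ΔS, ΔL, ΔJ).
(b)–(e): allowed.
(b)–(f): forbidden (ΔL, ΔJ).
(c)–(d): forbidden (parity, ΔS, ΔL, ΔJ).
(c)–(e): allowed.
(c)–(f): forbidden (ΔL, ΔJ).
(d)–(e): forbidden (ΔS, ΔL, ΔJ).
(d)–(f): forbidden (ΔS, ΔL).
(e)–(f): forbidden (parity, ΔL, ΔJ).
Allowed pairs: 4 of 15.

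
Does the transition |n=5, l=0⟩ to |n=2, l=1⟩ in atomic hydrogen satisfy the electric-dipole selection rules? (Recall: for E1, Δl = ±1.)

Initial l = 0, final l = 1, so Δl = +1. E1 requires Δl = ±1: ok.
All E1 selection rules are satisfied.

allowed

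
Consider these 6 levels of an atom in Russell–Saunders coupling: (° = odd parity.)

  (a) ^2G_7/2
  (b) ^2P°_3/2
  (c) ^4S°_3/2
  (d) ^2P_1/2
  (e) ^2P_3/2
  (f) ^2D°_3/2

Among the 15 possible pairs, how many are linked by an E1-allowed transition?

(a)–(b): forbidden (ΔL, ΔJ).
(a)–(c): forbidden (ΔS, ΔL, ΔJ).
(a)–(d): forbidden (parity, ΔL, ΔJ).
(a)–(e): forbidden (parity, ΔL, ΔJ).
(a)–(f): forbidden (ΔL, ΔJ).
(b)–(c): forbidden (parity, ΔS).
(b)–(d): allowed.
(b)–(e): allowed.
(b)–(f): forbidden (parity).
(c)–(d): forbidden (ΔS).
(c)–(e): forbidden (ΔS).
(c)–(f): forbidden (parity, ΔS, ΔL).
(d)–(e): forbidden (parity).
(d)–(f): allowed.
(e)–(f): allowed.
Allowed pairs: 4 of 15.

4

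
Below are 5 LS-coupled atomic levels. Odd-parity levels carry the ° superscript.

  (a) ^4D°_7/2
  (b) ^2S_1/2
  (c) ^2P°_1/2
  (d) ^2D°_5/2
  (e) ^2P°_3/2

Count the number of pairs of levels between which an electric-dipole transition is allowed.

(a)–(b): forbidden (ΔS, ΔL, ΔJ).
(a)–(c): forbidden (parity, ΔS, ΔJ).
(a)–(d): forbidden (parity, ΔS).
(a)–(e): forbidden (parity, ΔS, ΔJ).
(b)–(c): allowed.
(b)–(d): forbidden (ΔL, ΔJ).
(b)–(e): allowed.
(c)–(d): forbidden (parity, ΔJ).
(c)–(e): forbidden (parity).
(d)–(e): forbidden (parity).
Allowed pairs: 2 of 10.

2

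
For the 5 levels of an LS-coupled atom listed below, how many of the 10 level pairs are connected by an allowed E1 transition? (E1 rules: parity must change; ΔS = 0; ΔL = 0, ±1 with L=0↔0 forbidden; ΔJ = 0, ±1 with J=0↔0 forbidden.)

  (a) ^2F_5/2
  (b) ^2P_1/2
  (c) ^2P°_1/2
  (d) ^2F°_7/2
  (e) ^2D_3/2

3

(a)–(b): forbidden (parity, ΔL, ΔJ).
(a)–(c): forbidden (ΔL, ΔJ).
(a)–(d): allowed.
(a)–(e): forbidden (parity).
(b)–(c): allowed.
(b)–(d): forbidden (ΔL, ΔJ).
(b)–(e): forbidden (parity).
(c)–(d): forbidden (parity, ΔL, ΔJ).
(c)–(e): allowed.
(d)–(e): forbidden (ΔJ).
Allowed pairs: 3 of 10.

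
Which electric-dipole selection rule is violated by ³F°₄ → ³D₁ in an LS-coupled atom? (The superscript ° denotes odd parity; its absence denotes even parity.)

the ΔJ = 0, ±1 rule

Parity must change: odd → even — ✓.
ΔS = 0: S: 1 → 1 — ✓.
ΔL = 0, ±1 (not L=0↔0): L: 3 → 2, ΔL = -1 — ✓.
ΔJ = 0, ±1 (not J=0↔0): J: 4 → 1, ΔJ = -3 — ✗.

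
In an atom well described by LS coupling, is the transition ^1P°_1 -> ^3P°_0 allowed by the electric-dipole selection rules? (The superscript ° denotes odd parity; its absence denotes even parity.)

Initial level: S=0, L=1, J=1, parity odd. Final level: S=1, L=1, J=0, parity odd.
Parity must change: odd → odd — ✗.
ΔS = 0: S: 0 → 1 — ✗.
ΔL = 0, ±1 (not L=0↔0): L: 1 → 1, ΔL = +0 — ✓.
ΔJ = 0, ±1 (not J=0↔0): J: 1 → 0, ΔJ = -1 — ✓.
Rule(s) violated: parity, ΔS.

forbidden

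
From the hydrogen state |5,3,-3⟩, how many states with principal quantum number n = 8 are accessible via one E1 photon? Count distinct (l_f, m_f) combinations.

E1 requires Δl = ±1, so l_f ∈ {2, 4}; with 0 ≤ l_f ≤ n_f−1 = 7, the allowed l_f values are {2, 4}.
For l_f = 2: m_f ∈ {m_i−1, m_i, m_i+1} ∩ [−2, 2] = {-2} → 1 state.
For l_f = 4: m_f ∈ {m_i−1, m_i, m_i+1} ∩ [−4, 4] = {-4, -3, -2} → 3 states.
Total: 4.

4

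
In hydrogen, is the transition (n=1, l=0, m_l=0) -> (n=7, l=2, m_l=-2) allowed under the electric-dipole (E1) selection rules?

forbidden

Δl = 2 − 0 = +2; the E1 rule Δl = ±1 is ✗.
m_l: 0 → -2 (Δm_l = -2). |Δm_l| ≤ 1 ✗.
The transition is electric-dipole forbidden.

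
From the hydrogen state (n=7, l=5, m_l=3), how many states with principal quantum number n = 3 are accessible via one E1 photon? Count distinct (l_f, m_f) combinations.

E1 requires l_f ∈ {4, 6}, but neither lies in [0, 2], so no final state is reachable.
Total: 0.

0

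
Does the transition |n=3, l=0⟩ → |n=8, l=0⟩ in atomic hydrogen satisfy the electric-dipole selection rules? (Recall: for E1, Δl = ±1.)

Initial l = 0, final l = 0, so Δl = +0. E1 requires Δl = ±1: fails.
The transition is electric-dipole forbidden.

forbidden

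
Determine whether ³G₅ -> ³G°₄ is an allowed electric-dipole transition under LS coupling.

Initial level: S=1, L=4, J=5, parity even. Final level: S=1, L=4, J=4, parity odd.
ΔS = 0: S: 1 → 1 — satisfied.
Parity must change: even → odd — satisfied.
ΔJ = 0, ±1 (not J=0↔0): J: 5 → 4, ΔJ = -1 — satisfied.
ΔL = 0, ±1 (not L=0↔0): L: 4 → 4, ΔL = +0 — satisfied.
All four E1 rules are satisfied.

allowed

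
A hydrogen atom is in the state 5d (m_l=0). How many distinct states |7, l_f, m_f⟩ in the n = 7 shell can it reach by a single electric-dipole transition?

6

E1 requires Δl = ±1, so l_f ∈ {1, 3}; with 0 ≤ l_f ≤ n_f−1 = 6, the allowed l_f values are {1, 3}.
For l_f = 1: m_f ∈ {m_i−1, m_i, m_i+1} ∩ [−1, 1] = {-1, 0, 1} → 3 states.
For l_f = 3: m_f ∈ {m_i−1, m_i, m_i+1} ∩ [−3, 3] = {-1, 0, 1} → 3 states.
Total: 6.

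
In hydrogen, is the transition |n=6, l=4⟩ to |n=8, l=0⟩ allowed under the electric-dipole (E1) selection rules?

forbidden

l: 4 → 0 (Δl = -4). Δl = ±1 fails.
The transition is electric-dipole forbidden.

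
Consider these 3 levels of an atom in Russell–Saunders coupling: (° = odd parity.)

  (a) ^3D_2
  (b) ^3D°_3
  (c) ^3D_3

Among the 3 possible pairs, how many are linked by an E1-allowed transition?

2

(a)–(b): allowed.
(a)–(c): forbidden (parity).
(b)–(c): allowed.
Allowed pairs: 2 of 3.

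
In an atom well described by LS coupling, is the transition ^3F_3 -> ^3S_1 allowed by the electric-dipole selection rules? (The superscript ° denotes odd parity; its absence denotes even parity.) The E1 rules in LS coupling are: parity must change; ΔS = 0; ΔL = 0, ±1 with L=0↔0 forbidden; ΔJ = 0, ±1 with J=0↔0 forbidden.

ΔS = 0: S: 1 → 1 — ok.
Parity must change: even → even — fails.
ΔL = 0, ±1 (not L=0↔0): L: 3 → 0, ΔL = -3 — fails.
ΔJ = 0, ±1 (not J=0↔0): J: 3 → 1, ΔJ = -2 — fails.
Rule(s) violated: parity, ΔL, ΔJ.

forbidden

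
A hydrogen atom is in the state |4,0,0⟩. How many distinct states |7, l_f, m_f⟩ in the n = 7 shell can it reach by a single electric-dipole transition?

3

E1 requires Δl = ±1, so l_f ∈ {-1, 1}; with 0 ≤ l_f ≤ n_f−1 = 6, the allowed l_f values are {1}.
For l_f = 1: m_f ∈ {m_i−1, m_i, m_i+1} ∩ [−1, 1] = {-1, 0, 1} → 3 states.
Total: 3.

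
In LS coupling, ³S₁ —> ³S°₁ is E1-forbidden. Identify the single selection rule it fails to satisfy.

the L=0 ↔ L=0 exclusion

Reading off the term symbols: S 1→1, L 0→0, J 1→1, parity even→odd.
Parity must change: even → odd — passes.
ΔS = 0: S: 1 → 1 — passes.
ΔL = 0, ±1 (not L=0↔0): L: 0 → 0, ΔL = +0 — fails.
ΔJ = 0, ±1 (not J=0↔0): J: 1 → 1, ΔJ = +0 — passes.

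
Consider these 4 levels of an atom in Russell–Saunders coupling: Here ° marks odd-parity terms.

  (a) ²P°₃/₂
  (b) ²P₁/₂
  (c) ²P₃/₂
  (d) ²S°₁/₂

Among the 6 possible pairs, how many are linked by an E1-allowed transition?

4

(a)–(b): allowed.
(a)–(c): allowed.
(a)–(d): forbidden (parity).
(b)–(c): forbidden (parity).
(b)–(d): allowed.
(c)–(d): allowed.
Allowed pairs: 4 of 6.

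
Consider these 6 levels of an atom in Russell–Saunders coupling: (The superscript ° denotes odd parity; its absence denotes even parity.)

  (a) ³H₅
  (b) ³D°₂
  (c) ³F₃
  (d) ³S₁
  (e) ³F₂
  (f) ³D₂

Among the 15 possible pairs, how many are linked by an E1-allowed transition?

3

(a)–(b): forbidden (ΔL, ΔJ).
(a)–(c): forbidden (parity, ΔL, ΔJ).
(a)–(d): forbidden (parity, ΔL, ΔJ).
(a)–(e): forbidden (parity, ΔL, ΔJ).
(a)–(f): forbidden (parity, ΔL, ΔJ).
(b)–(c): allowed.
(b)–(d): forbidden (ΔL).
(b)–(e): allowed.
(b)–(f): allowed.
(c)–(d): forbidden (parity, ΔL, ΔJ).
(c)–(e): forbidden (parity).
(c)–(f): forbidden (parity).
(d)–(e): forbidden (parity, ΔL).
(d)–(f): forbidden (parity, ΔL).
(e)–(f): forbidden (parity).
Allowed pairs: 3 of 15.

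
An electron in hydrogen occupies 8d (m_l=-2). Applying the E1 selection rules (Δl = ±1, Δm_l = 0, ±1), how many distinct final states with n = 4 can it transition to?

4

E1 requires Δl = ±1, so l_f ∈ {1, 3}; with 0 ≤ l_f ≤ n_f−1 = 3, the allowed l_f values are {1, 3}.
For l_f = 1: m_f ∈ {m_i−1, m_i, m_i+1} ∩ [−1, 1] = {-1} → 1 state.
For l_f = 3: m_f ∈ {m_i−1, m_i, m_i+1} ∩ [−3, 3] = {-3, -2, -1} → 3 states.
Total: 4.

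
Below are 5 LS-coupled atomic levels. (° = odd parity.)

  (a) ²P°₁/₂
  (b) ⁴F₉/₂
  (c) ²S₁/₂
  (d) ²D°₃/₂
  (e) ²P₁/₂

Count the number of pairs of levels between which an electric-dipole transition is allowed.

(a)–(b): forbidden (ΔS, ΔL, ΔJ).
(a)–(c): allowed.
(a)–(d): forbidden (parity).
(a)–(e): allowed.
(b)–(c): forbidden (parity, ΔS, ΔL, ΔJ).
(b)–(d): forbidden (ΔS, ΔJ).
(b)–(e): forbidden (parity, ΔS, ΔL, ΔJ).
(c)–(d): forbidden (ΔL).
(c)–(e): forbidden (parity).
(d)–(e): allowed.
Allowed pairs: 3 of 10.

3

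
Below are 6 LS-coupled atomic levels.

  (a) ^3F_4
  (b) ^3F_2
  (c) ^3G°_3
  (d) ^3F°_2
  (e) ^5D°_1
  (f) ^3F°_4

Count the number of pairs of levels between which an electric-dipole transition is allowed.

(a)–(b): forbidden (parity, ΔJ).
(a)–(c): allowed.
(a)–(d): forbidden (ΔJ).
(a)–(e): forbidden (ΔS, ΔJ).
(a)–(f): allowed.
(b)–(c): allowed.
(b)–(d): allowed.
(b)–(e): forbidden (ΔS).
(b)–(f): forbidden (ΔJ).
(c)–(d): forbidden (parity).
(c)–(e): forbidden (parity, ΔS, ΔL, ΔJ).
(c)–(f): forbidden (parity).
(d)–(e): forbidden (parity, ΔS).
(d)–(f): forbidden (parity, ΔJ).
(e)–(f): forbidden (parity, ΔS, ΔJ).
Allowed pairs: 4 of 15.

4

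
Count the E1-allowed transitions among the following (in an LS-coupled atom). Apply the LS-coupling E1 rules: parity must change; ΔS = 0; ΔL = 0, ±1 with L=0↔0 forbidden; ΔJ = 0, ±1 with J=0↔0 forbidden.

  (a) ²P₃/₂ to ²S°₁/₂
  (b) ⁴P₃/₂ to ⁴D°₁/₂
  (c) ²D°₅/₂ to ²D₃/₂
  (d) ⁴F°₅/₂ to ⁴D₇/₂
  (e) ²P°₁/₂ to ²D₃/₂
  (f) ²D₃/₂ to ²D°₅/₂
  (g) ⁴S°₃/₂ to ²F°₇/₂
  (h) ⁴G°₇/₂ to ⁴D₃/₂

6

(a) allowed
(b) allowed
(c) allowed
(d) allowed
(e) allowed
(f) allowed
(g) forbidden (parity, ΔS, ΔL, ΔJ fail)
(h) forbidden (ΔL, ΔJ fail)
Total allowed: 6 of 8.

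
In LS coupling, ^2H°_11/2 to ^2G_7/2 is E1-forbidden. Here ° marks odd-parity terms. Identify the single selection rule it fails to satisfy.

Parity must change: odd → even — ✓.
ΔS = 0: S: 1/2 → 1/2 — ✓.
ΔL = 0, ±1 (not L=0↔0): L: 5 → 4, ΔL = -1 — ✓.
ΔJ = 0, ±1 (not J=0↔0): J: 11/2 → 7/2, ΔJ = -2 — ✗.

the ΔJ = 0, ±1 rule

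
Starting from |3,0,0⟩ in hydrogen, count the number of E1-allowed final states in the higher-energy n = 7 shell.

E1 requires Δl = ±1, so l_f ∈ {-1, 1}; with 0 ≤ l_f ≤ n_f−1 = 6, the allowed l_f values are {1}.
For l_f = 1: m_f ∈ {m_i−1, m_i, m_i+1} ∩ [−1, 1] = {-1, 0, 1} → 3 states.
Total: 3.

3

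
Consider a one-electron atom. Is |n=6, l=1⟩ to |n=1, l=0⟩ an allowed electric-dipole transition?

l: 1 → 0 (Δl = -1). Δl = ±1 satisfied.
All E1 selection rules are satisfied.

allowed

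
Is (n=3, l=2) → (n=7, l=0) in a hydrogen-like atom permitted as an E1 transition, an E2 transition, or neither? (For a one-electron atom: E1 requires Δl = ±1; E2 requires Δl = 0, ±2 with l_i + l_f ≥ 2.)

Δl = 0 − 2 = -2; l_i + l_f = 2.
E1 (Δl = ±1): not satisfied.
E2 (Δl = 0,±2, l_i+l_f ≥ 2): satisfied.

E2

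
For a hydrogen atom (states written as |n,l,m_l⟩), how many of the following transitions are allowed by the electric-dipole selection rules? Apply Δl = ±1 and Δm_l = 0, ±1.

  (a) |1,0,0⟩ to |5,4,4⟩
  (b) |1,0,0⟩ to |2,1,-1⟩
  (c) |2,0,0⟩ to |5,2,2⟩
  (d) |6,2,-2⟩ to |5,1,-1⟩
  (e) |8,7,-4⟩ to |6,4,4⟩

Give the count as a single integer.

2

(a) forbidden — Δl = +4 (E1 requires Δl = ±1); Δm_l = +4 (E1 requires Δm_l = 0, ±1)
(b) allowed
(c) forbidden — Δl = +2 (E1 requires Δl = ±1); Δm_l = +2 (E1 requires Δm_l = 0, ±1)
(d) allowed
(e) forbidden — Δl = -3 (E1 requires Δl = ±1); Δm_l = +8 (E1 requires Δm_l = 0, ±1)
Total allowed: 2 of 5.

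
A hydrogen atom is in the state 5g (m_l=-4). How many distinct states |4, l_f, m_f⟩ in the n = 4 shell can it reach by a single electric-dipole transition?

1

E1 requires Δl = ±1, so l_f ∈ {3, 5}; with 0 ≤ l_f ≤ n_f−1 = 3, the allowed l_f values are {3}.
For l_f = 3: m_f ∈ {m_i−1, m_i, m_i+1} ∩ [−3, 3] = {-3} → 1 state.
Total: 1.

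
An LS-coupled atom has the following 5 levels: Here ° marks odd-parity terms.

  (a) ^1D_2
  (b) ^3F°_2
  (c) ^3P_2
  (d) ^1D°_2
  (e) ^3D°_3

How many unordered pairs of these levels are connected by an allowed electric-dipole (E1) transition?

2

(a)–(b): forbidden (ΔS).
(a)–(c): forbidden (parity, ΔS).
(a)–(d): allowed.
(a)–(e): forbidden (ΔS).
(b)–(c): forbidden (ΔL).
(b)–(d): forbidden (parity, ΔS).
(b)–(e): forbidden (parity).
(c)–(d): forbidden (ΔS).
(c)–(e): allowed.
(d)–(e): forbidden (parity, ΔS).
Allowed pairs: 2 of 10.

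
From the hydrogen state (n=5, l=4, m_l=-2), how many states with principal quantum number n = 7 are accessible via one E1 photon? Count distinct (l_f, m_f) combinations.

E1 requires Δl = ±1, so l_f ∈ {3, 5}; with 0 ≤ l_f ≤ n_f−1 = 6, the allowed l_f values are {3, 5}.
For l_f = 3: m_f ∈ {m_i−1, m_i, m_i+1} ∩ [−3, 3] = {-3, -2, -1} → 3 states.
For l_f = 5: m_f ∈ {m_i−1, m_i, m_i+1} ∩ [−5, 5] = {-3, -2, -1} → 3 states.
Total: 6.

6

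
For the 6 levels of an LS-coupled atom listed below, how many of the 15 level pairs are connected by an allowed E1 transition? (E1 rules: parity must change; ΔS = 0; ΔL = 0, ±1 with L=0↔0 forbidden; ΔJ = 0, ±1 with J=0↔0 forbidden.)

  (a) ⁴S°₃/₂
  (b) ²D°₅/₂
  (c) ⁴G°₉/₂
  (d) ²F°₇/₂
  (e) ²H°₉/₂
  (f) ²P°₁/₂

0

(a)–(b): forbidden (parity, ΔS, ΔL).
(a)–(c): forbidden (parity, ΔL, ΔJ).
(a)–(d): forbidden (parity, ΔS, ΔL, ΔJ).
(a)–(e): forbidden (parity, ΔS, ΔL, ΔJ).
(a)–(f): forbidden (parity, ΔS).
(b)–(c): forbidden (parity, ΔS, ΔL, ΔJ).
(b)–(d): forbidden (parity).
(b)–(e): forbidden (parity, ΔL, ΔJ).
(b)–(f): forbidden (parity, ΔJ).
(c)–(d): forbidden (parity, ΔS).
(c)–(e): forbidden (parity, ΔS).
(c)–(f): forbidden (parity, ΔS, ΔL, ΔJ).
(d)–(e): forbidden (parity, ΔL).
(d)–(f): forbidden (parity, ΔL, ΔJ).
(e)–(f): forbidden (parity, ΔL, ΔJ).
Allowed pairs: 0 of 15.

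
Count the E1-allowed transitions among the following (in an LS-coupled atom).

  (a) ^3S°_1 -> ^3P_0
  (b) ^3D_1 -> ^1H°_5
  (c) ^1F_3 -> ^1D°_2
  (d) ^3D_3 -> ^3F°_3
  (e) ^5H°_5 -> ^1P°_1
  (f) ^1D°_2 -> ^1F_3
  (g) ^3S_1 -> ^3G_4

4

(a) allowed
(b) forbidden (ΔS, ΔL, ΔJ fail)
(c) allowed
(d) allowed
(e) forbidden (parity, ΔS, ΔL, ΔJ fail)
(f) allowed
(g) forbidden (parity, ΔL, ΔJ fail)
Total allowed: 4 of 7.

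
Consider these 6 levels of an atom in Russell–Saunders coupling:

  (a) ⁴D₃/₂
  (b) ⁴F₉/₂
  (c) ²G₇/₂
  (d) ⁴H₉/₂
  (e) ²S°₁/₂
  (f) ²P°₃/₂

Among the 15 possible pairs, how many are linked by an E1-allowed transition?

(a)–(b): forbidden (parity, ΔJ).
(a)–(c): forbidden (parity, ΔS, ΔL, ΔJ).
(a)–(d): forbidden (parity, ΔL, ΔJ).
(a)–(e): forbidden (ΔS, ΔL).
(a)–(f): forbidden (ΔS).
(b)–(c): forbidden (parity, ΔS).
(b)–(d): forbidden (parity, ΔL).
(b)–(e): forbidden (ΔS, ΔL, ΔJ).
(b)–(f): forbidden (ΔS, ΔL, ΔJ).
(c)–(d): forbidden (parity, ΔS).
(c)–(e): forbidden (ΔL, ΔJ).
(c)–(f): forbidden (ΔL, ΔJ).
(d)–(e): forbidden (ΔS, ΔL, ΔJ).
(d)–(f): forbidden (ΔS, ΔL, ΔJ).
(e)–(f): forbidden (parity).
Allowed pairs: 0 of 15.

0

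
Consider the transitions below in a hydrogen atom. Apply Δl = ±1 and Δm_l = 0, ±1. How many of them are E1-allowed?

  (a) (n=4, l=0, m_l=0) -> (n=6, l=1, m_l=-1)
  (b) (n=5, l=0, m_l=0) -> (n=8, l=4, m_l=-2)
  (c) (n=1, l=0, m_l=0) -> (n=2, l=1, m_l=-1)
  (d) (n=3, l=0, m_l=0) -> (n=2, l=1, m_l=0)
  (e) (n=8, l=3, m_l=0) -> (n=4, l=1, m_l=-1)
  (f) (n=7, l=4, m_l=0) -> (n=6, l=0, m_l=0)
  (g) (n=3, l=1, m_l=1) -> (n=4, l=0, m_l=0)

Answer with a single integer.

(a) allowed
(b) forbidden — Δl = +4 (E1 requires Δl = ±1); Δm_l = -2 (E1 requires Δm_l = 0, ±1)
(c) allowed
(d) allowed
(e) forbidden — Δl = -2 (E1 requires Δl = ±1)
(f) forbidden — Δl = -4 (E1 requires Δl = ±1)
(g) allowed
Total allowed: 4 of 7.

4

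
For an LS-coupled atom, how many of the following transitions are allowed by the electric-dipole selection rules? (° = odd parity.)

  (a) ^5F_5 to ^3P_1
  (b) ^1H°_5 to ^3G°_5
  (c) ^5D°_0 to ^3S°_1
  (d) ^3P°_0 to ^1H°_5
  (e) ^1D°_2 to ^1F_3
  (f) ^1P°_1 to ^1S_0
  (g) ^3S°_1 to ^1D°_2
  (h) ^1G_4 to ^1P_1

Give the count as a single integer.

(a) forbidden (parity, ΔS, ΔL, ΔJ fail)
(b) forbidden (parity, ΔS fail)
(c) forbidden (parity, ΔS, ΔL fail)
(d) forbidden (parity, ΔS, ΔL, ΔJ fail)
(e) allowed
(f) allowed
(g) forbidden (parity, ΔS, ΔL fail)
(h) forbidden (parity, ΔL, ΔJ fail)
Total allowed: 2 of 8.

2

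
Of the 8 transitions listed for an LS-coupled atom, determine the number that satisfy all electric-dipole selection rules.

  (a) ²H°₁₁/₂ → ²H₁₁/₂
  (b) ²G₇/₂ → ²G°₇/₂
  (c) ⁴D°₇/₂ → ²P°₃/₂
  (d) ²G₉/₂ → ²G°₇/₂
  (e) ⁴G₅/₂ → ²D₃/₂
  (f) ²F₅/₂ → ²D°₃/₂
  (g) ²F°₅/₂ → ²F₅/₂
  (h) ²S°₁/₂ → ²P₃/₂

6

(a) allowed
(b) allowed
(c) forbidden (parity, ΔS, ΔJ fail)
(d) allowed
(e) forbidden (parity, ΔS, ΔL fail)
(f) allowed
(g) allowed
(h) allowed
Total allowed: 6 of 8.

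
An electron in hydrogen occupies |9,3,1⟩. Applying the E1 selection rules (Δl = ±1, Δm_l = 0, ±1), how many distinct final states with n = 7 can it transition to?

E1 requires Δl = ±1, so l_f ∈ {2, 4}; with 0 ≤ l_f ≤ n_f−1 = 6, the allowed l_f values are {2, 4}.
For l_f = 2: m_f ∈ {m_i−1, m_i, m_i+1} ∩ [−2, 2] = {0, 1, 2} → 3 states.
For l_f = 4: m_f ∈ {m_i−1, m_i, m_i+1} ∩ [−4, 4] = {0, 1, 2} → 3 states.
Total: 6.

6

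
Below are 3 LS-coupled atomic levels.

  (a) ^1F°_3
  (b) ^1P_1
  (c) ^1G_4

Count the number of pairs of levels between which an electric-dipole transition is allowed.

(a)–(b): forbidden (ΔL, ΔJ).
(a)–(c): allowed.
(b)–(c): forbidden (parity, ΔL, ΔJ).
Allowed pairs: 1 of 3.

1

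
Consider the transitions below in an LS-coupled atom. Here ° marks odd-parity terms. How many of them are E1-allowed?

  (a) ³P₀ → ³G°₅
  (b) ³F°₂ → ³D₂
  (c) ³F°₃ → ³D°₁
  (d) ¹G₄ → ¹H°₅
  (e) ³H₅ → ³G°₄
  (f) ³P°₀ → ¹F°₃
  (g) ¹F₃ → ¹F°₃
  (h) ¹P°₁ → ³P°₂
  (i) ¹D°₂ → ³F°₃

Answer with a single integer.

(a) forbidden (ΔL, ΔJ fail)
(b) allowed
(c) forbidden (parity, ΔJ fail)
(d) allowed
(e) allowed
(f) forbidden (parity, ΔS, ΔL, ΔJ fail)
(g) allowed
(h) forbidden (parity, ΔS fail)
(i) forbidden (parity, ΔS fail)
Total allowed: 4 of 9.

4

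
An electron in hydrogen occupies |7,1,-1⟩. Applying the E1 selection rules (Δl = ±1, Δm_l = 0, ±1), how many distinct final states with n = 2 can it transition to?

1

E1 requires Δl = ±1, so l_f ∈ {0, 2}; with 0 ≤ l_f ≤ n_f−1 = 1, the allowed l_f values are {0}.
For l_f = 0: m_f ∈ {m_i−1, m_i, m_i+1} ∩ [−0, 0] = {0} → 1 state.
Total: 1.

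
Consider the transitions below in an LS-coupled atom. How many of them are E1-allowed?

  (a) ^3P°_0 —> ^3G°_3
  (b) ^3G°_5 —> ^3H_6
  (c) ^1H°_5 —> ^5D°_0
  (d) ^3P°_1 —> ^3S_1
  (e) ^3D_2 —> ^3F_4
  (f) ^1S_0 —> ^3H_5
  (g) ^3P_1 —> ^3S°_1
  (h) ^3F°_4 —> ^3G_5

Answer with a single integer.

(a) forbidden (parity, ΔL, ΔJ fail)
(b) allowed
(c) forbidden (parity, ΔS, ΔL, ΔJ fail)
(d) allowed
(e) forbidden (parity, ΔJ fail)
(f) forbidden (parity, ΔS, ΔL, ΔJ fail)
(g) allowed
(h) allowed
Total allowed: 4 of 8.

4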